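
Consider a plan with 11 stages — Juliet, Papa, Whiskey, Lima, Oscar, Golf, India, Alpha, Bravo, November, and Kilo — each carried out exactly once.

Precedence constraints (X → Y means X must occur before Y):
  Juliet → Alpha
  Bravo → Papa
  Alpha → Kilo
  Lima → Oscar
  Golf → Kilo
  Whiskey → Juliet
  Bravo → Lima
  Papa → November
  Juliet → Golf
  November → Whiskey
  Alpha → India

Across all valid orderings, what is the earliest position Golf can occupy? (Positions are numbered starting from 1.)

6

The stages that are forced before Golf, directly or transitively, are Juliet, Papa, Whiskey, Bravo, November. That's 5 stages.
With 5 mandatory predecessors, the earliest Golf can sit is position 5+1 = 6, and placing just those 5 first achieves it.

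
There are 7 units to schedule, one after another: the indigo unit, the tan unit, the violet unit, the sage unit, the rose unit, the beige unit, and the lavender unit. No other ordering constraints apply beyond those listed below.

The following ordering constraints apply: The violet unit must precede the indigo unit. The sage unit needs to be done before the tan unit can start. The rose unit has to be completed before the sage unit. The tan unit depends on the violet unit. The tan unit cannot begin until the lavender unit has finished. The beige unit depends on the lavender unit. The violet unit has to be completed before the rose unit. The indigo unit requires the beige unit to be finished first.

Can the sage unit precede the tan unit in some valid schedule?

Yes

Every valid ordering already has the sage unit before the tan unit (the constraints require it), so in particular at least one does.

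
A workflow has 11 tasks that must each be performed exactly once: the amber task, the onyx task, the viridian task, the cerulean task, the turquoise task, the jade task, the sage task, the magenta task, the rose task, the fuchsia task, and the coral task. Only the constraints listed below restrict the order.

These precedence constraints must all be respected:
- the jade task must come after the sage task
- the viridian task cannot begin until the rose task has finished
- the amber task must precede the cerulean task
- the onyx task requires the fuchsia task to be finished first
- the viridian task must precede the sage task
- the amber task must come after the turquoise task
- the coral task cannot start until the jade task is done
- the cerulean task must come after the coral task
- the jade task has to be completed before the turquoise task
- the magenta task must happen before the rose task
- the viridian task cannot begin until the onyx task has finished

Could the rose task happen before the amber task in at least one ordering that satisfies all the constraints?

Yes

The constraints force the rose task before the amber task, so yes — every valid ordering has the rose task earlier.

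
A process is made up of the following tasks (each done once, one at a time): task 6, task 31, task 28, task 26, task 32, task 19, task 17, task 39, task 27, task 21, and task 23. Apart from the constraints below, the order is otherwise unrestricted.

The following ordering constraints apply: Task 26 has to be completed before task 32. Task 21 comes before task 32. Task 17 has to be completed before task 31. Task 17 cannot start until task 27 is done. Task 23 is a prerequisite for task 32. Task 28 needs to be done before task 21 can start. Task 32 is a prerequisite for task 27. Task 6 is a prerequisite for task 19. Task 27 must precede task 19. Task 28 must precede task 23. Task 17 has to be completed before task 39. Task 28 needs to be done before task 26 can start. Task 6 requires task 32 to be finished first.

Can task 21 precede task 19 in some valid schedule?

Yes

Task 21 is actually forced before task 19 by the constraints, so certainly some valid ordering has task 21 first.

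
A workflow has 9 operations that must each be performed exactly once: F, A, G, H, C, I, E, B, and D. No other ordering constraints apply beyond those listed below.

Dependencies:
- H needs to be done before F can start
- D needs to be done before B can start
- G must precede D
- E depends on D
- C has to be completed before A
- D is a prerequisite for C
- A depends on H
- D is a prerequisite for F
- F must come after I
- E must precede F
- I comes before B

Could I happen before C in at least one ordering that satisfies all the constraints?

No chain of constraints runs from C to I, so C is not required to come first.
So a valid ordering placing I earlier than C exists.

Yes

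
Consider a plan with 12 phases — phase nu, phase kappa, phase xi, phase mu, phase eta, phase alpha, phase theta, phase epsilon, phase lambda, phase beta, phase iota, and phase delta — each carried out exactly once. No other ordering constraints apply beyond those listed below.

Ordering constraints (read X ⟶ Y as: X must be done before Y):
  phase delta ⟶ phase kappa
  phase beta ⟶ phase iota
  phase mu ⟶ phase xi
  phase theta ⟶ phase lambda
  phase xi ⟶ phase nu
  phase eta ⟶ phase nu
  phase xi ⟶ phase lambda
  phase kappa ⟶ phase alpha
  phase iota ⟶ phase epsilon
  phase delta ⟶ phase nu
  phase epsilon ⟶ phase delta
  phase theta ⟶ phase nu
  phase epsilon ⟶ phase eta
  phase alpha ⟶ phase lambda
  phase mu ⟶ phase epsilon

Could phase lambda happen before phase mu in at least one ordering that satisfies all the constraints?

There is a dependency chain phase mu → phase xi → phase lambda, so phase lambda always comes after phase mu.
So no valid ordering can have phase lambda before phase mu.

No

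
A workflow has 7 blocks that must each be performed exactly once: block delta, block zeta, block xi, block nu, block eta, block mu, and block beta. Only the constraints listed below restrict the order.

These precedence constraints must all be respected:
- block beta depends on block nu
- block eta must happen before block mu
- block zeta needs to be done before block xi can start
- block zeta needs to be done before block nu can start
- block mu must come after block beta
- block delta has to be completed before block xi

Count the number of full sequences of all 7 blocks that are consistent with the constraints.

78

3 blocks have no prerequisites (block delta, block zeta, block eta), so any of them could come first.
Systematically extending each partial ordering one block at a time and counting, there are 78 complete orderings.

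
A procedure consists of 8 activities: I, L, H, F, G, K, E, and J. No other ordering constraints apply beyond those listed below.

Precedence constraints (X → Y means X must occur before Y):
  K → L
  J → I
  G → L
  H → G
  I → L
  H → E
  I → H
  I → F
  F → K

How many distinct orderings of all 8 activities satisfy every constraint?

26

J is the only activity with nothing required before it, so every ordering starts there.
Counting all ways to extend the partial order to a total order gives 26.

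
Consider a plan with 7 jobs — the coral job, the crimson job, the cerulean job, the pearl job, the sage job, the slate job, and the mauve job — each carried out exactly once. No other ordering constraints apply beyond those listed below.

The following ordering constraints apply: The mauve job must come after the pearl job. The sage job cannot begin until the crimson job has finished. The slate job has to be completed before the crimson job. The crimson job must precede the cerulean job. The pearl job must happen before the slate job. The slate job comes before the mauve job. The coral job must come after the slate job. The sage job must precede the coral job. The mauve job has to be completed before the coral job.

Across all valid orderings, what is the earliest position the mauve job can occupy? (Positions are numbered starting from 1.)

3

The jobs that are forced before the mauve job, directly or transitively, are the pearl job, the slate job. That's 2 jobs.
So at minimum 2 jobs come before the mauve job, putting the mauve job no earlier than position 3. That position is achievable by scheduling exactly those predecessors first.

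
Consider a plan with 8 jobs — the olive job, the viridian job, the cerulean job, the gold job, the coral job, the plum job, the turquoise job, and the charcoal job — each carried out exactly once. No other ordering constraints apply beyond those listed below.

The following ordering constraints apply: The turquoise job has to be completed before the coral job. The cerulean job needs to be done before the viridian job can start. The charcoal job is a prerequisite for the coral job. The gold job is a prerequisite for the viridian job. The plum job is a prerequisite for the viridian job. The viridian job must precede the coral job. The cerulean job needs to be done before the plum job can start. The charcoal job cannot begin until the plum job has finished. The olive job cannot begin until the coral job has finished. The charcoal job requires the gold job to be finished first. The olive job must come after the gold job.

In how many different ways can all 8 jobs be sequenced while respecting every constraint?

The jobs with no prerequisites are the cerulean job, the gold job, the turquoise job; any of them can be placed first.
Counting all ways to extend the partial order to a total order gives 36.

36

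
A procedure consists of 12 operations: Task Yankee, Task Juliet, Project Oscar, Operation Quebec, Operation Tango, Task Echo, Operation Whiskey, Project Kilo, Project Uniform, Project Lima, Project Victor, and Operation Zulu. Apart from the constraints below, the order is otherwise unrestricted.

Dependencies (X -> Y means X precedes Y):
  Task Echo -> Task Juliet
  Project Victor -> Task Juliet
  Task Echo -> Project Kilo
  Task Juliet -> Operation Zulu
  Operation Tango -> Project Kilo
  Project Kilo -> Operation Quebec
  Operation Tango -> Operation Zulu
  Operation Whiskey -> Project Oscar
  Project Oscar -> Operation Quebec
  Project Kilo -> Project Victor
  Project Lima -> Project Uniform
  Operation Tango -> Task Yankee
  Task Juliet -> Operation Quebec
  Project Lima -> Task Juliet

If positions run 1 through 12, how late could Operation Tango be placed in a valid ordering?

The operations that are forced after Operation Tango, directly or by a chain of constraints, are Task Yankee, Task Juliet, Operation Quebec, Project Kilo, Project Victor, Operation Zulu. That's 6 operations.
So at least 6 operations follow Operation Tango, putting Operation Tango no later than position 6. That position is achievable by scheduling everything else first.

6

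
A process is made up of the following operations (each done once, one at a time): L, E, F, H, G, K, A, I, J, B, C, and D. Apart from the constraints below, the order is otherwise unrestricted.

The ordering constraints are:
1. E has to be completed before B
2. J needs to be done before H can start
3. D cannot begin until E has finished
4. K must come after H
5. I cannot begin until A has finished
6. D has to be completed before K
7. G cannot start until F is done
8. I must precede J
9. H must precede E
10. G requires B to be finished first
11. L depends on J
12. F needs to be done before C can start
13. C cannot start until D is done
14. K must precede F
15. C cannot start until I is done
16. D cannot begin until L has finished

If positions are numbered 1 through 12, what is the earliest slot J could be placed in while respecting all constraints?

3

Working backwards through the constraints from J, its full set of required predecessors is A, I — 2 of them.
So at minimum 2 operations come before J, putting J no earlier than position 3. That position is achievable by scheduling exactly those predecessors first.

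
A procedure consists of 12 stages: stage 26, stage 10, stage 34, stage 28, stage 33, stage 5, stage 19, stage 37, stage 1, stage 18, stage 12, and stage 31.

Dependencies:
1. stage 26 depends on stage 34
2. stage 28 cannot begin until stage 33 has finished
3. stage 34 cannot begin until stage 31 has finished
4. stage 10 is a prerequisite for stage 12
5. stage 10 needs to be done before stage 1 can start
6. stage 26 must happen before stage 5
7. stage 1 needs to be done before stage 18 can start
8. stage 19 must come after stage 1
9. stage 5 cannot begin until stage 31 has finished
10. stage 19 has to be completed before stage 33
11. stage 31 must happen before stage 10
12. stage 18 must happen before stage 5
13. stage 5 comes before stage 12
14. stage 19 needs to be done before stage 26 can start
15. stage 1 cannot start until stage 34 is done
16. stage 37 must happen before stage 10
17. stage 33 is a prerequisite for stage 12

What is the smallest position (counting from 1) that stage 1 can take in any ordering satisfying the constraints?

Every stage that must precede stage 1 has to come before it. Tracing all chains that end at stage 1, those stages are: stage 10, stage 34, stage 37, stage 31 — 4 in total.
With 4 mandatory predecessors, the earliest stage 1 can sit is position 4+1 = 5, and placing just those 4 first achieves it.

5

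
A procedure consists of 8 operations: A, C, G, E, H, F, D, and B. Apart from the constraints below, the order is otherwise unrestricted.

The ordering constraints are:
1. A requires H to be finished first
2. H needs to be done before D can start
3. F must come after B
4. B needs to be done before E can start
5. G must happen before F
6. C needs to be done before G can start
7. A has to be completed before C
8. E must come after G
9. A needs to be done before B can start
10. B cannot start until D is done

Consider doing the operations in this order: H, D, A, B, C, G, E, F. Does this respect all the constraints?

Yes

Every stated constraint is respected: B sits at position 4, ahead of F at position 8, and each of the other listed pairs likewise has the predecessor earlier in the sequence.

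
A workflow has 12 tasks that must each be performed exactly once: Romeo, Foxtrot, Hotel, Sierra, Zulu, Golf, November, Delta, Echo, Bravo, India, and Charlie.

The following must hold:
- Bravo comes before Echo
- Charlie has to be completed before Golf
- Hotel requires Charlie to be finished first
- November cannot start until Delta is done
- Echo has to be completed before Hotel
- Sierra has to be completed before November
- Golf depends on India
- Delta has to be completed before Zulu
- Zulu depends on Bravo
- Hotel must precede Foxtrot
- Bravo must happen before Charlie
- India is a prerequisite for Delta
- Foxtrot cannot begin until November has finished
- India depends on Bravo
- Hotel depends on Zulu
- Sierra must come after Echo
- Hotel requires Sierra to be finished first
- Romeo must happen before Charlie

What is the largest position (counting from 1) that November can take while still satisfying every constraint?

The only task forced after November (directly or by a chain) is Foxtrot.
With 1 mandatory successor out of 12 tasks total, the latest slot for November is 12−1 = 11, and it's reachable by doing all non-successors before November.

11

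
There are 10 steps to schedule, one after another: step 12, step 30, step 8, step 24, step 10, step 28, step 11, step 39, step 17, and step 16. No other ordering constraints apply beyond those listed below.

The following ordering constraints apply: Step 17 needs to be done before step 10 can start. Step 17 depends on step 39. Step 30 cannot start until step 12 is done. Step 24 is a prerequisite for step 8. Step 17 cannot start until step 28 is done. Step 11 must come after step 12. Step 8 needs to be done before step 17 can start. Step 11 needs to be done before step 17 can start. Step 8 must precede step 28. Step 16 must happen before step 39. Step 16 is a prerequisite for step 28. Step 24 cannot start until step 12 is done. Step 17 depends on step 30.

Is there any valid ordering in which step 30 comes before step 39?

No chain of constraints runs from step 39 to step 30, so step 39 is not required to come first.
So a valid ordering placing step 30 earlier than step 39 exists.

Yes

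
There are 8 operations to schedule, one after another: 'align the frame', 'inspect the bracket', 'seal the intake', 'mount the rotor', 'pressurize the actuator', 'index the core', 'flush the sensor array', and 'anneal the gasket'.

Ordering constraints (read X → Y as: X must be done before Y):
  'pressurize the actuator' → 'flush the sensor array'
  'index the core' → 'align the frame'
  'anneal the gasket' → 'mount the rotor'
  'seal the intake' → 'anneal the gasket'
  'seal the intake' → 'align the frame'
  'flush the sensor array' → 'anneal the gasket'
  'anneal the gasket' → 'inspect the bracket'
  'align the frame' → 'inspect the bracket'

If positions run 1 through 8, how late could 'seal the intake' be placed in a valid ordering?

4

Following every chain forward from 'seal the intake', the operations that must come later are 'align the frame', 'inspect the bracket', 'mount the rotor', 'anneal the gasket' — 4 of them.
So at least 4 operations follow 'seal the intake', putting 'seal the intake' no later than position 4. That position is achievable by scheduling everything else first.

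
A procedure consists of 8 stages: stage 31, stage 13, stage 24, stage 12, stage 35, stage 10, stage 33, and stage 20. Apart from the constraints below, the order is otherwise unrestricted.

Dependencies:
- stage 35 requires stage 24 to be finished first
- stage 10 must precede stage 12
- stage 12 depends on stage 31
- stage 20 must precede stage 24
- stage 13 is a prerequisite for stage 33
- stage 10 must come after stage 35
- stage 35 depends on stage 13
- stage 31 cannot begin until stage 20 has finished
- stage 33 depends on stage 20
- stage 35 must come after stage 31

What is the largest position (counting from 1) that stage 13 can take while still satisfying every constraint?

4

Following every chain forward from stage 13, the stages that must come later are stage 12, stage 35, stage 10, stage 33 — 4 of them.
So at least 4 stages follow stage 13, putting stage 13 no later than position 4. That position is achievable by scheduling everything else first.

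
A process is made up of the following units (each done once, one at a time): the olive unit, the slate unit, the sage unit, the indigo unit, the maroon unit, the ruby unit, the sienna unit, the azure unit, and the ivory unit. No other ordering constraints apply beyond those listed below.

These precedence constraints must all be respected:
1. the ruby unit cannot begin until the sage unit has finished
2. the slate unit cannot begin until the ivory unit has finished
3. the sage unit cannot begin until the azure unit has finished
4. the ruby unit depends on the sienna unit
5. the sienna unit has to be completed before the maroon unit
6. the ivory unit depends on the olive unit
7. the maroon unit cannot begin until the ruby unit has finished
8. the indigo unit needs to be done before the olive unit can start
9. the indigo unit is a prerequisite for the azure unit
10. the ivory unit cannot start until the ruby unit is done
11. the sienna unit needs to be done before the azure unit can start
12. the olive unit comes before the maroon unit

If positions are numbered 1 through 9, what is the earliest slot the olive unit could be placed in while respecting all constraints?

2

Working backwards through the constraints from the olive unit, its only required predecessor is the indigo unit.
So at minimum 1 unit comes before the olive unit, putting the olive unit no earlier than position 2. That position is achievable by scheduling exactly that predecessor first.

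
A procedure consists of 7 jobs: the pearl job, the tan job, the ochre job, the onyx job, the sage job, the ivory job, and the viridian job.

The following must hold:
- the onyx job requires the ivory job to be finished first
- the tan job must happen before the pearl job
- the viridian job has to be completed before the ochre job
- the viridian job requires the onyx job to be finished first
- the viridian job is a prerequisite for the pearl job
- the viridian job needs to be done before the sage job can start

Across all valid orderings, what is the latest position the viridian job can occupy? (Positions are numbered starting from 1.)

Every job that must follow the viridian job has to come after it. Tracing all chains starting from the viridian job, those jobs are: the pearl job, the ochre job, the sage job — 3 in total.
With 3 mandatory successors out of 7 jobs total, the latest slot for the viridian job is 7−3 = 4, and it's reachable by doing all non-successors before the viridian job.

4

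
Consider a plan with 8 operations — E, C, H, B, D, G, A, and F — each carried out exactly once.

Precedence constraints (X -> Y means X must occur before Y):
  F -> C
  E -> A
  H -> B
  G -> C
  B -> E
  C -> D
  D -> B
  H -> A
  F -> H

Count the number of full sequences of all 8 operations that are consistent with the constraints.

2 operations have no prerequisites (G, F), so any of them could come first.
Systematically extending each partial ordering one operation at a time and counting, there are 7 complete orderings.

7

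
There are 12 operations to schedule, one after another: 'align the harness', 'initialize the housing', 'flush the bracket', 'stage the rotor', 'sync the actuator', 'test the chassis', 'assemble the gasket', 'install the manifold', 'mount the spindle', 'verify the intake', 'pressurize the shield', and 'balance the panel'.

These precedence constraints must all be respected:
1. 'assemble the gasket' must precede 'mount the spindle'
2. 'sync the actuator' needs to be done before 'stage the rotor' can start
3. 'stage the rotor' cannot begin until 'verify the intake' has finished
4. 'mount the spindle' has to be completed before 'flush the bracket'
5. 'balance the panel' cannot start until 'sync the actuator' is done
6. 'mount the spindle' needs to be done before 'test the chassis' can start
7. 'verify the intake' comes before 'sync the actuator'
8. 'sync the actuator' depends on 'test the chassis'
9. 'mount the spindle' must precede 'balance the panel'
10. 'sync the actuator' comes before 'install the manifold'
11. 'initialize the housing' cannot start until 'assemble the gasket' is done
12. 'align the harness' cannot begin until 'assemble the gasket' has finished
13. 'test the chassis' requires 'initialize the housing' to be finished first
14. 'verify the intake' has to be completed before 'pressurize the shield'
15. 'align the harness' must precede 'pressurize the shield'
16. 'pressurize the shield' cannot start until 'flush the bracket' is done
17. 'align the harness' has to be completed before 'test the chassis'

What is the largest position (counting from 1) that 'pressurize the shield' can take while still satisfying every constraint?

No constraint forces any operation after 'pressurize the shield', so it can be placed last, in position 12.

12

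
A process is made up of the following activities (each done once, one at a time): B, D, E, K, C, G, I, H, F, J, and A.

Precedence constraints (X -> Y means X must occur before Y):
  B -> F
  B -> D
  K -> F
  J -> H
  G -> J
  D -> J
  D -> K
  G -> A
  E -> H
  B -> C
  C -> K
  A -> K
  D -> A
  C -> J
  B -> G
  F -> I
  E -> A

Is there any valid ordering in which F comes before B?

No

Following B → F, B must precede F in every valid ordering.
Hence F can never be scheduled before B.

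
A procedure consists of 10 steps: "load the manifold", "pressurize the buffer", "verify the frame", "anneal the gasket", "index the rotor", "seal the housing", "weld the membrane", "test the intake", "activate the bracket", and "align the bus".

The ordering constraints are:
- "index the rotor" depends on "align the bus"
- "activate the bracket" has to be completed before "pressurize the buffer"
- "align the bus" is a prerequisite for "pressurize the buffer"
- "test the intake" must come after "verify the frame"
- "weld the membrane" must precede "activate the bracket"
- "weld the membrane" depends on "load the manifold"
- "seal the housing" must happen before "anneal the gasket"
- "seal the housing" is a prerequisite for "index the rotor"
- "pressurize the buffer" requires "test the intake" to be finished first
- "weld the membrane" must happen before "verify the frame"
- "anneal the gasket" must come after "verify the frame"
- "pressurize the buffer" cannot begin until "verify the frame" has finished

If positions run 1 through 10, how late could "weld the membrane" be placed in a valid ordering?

5

Following every chain forward from "weld the membrane", the steps that must come later are "pressurize the buffer", "verify the frame", "anneal the gasket", "test the intake", "activate the bracket" — 5 of them.
So at least 5 steps follow "weld the membrane", putting "weld the membrane" no later than position 5. That position is achievable by scheduling everything else first.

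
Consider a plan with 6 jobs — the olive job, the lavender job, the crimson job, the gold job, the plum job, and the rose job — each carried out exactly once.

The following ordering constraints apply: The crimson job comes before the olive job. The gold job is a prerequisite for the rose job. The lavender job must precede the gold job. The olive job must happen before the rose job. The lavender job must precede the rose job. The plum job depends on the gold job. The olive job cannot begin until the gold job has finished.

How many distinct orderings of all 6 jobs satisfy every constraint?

The jobs with no prerequisites are the lavender job, the crimson job; any of them can be placed first.
Counting all ways to extend the partial order to a total order gives 10.

10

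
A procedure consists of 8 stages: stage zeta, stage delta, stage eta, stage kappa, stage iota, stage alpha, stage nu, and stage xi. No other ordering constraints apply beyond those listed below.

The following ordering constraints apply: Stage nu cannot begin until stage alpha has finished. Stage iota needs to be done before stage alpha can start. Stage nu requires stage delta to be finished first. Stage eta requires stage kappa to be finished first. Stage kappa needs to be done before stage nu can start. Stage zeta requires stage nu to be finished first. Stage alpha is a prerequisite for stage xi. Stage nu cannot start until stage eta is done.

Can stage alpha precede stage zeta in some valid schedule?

Yes

The constraints force stage alpha before stage zeta, so yes — every valid ordering has stage alpha earlier.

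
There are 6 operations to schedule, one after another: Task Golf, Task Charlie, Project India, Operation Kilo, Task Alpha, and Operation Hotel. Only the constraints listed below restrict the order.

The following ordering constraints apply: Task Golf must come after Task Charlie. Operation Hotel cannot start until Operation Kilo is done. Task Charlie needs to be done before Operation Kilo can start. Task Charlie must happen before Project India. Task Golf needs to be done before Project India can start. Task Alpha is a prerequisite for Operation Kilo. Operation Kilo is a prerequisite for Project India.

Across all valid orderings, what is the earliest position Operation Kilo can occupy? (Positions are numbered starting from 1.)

3

Every operation that must precede Operation Kilo has to come before it. Tracing all chains that end at Operation Kilo, those operations are: Task Charlie, Task Alpha — 2 in total.
With 2 mandatory predecessors, the earliest Operation Kilo can sit is position 2+1 = 3, and placing just those 2 first achieves it.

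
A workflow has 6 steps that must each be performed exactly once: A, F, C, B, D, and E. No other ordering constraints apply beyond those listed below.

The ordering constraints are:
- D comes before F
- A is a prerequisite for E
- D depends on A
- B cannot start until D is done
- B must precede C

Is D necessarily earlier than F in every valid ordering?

Yes

Chaining the stated constraints: D → F.
So D must precede F in any valid ordering.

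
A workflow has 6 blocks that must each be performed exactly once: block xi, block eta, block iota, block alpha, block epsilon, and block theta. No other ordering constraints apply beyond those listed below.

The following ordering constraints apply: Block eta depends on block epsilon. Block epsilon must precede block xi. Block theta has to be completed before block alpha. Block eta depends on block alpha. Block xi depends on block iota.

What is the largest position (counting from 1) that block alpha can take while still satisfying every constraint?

The only block forced after block alpha (directly or by a chain) is block eta.
With 1 mandatory successor out of 6 blocks total, the latest slot for block alpha is 6−1 = 5, and it's reachable by doing all non-successors before block alpha.

5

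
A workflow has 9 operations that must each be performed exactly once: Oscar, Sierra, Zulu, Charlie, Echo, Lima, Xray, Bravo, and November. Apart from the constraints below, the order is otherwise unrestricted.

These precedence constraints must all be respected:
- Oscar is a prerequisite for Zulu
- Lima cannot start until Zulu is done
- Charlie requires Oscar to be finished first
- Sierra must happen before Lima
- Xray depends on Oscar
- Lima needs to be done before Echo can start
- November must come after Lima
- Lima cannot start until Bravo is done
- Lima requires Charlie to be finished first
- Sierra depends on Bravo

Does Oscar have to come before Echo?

Yes

Tracing the constraints gives a chain: Oscar → Zulu → Lima → Echo.
So Oscar must precede Echo in any valid ordering.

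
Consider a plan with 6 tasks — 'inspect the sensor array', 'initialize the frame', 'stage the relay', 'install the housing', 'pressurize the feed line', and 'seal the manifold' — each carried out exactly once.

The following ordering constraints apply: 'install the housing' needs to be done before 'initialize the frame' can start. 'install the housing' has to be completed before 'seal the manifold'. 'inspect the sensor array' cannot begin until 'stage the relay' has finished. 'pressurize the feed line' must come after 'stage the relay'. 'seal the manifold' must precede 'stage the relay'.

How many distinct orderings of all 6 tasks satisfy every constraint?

10

Only 'install the housing' has no prerequisites, so it must go first.
Systematically extending each partial ordering one task at a time and counting, there are 10 complete orderings.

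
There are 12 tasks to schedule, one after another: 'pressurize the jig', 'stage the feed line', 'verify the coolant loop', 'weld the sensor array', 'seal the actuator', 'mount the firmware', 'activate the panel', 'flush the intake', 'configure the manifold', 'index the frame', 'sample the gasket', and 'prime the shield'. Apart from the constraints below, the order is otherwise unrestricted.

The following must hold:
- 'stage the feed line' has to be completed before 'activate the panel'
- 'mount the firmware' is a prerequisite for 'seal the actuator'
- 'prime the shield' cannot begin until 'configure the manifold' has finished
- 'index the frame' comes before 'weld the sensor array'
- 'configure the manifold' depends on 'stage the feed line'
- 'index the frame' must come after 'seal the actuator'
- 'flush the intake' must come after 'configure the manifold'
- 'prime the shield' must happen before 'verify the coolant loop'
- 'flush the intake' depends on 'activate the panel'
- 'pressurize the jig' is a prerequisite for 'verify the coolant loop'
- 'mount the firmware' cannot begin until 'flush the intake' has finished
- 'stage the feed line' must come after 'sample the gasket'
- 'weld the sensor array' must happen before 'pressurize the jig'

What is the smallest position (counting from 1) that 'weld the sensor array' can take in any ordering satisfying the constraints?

Every task that must precede 'weld the sensor array' has to come before it. Tracing all chains that end at 'weld the sensor array', those tasks are: 'stage the feed line', 'seal the actuator', 'mount the firmware', 'activate the panel', 'flush the intake', 'configure the manifold', 'index the frame', 'sample the gasket' — 8 in total.
So at minimum 8 tasks come before 'weld the sensor array', putting 'weld the sensor array' no earlier than position 9. That position is achievable by scheduling exactly those predecessors first.

9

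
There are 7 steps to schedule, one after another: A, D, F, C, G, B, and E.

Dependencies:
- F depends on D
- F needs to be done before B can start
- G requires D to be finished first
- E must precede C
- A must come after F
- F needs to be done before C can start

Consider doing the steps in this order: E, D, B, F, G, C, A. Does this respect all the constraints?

No

Here F comes after B.
That contradicts the constraint that F must precede B.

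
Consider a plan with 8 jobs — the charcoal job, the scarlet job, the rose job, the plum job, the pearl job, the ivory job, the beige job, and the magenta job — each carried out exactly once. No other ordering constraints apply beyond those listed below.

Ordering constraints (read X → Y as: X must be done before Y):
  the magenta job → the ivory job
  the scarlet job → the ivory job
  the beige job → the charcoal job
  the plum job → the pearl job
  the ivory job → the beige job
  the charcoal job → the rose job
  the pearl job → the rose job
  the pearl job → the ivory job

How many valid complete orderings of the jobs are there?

12

The jobs with no prerequisites are the scarlet job, the plum job, the magenta job; any of them can be placed first.
Systematically extending each partial ordering one job at a time and counting, there are 12 complete orderings.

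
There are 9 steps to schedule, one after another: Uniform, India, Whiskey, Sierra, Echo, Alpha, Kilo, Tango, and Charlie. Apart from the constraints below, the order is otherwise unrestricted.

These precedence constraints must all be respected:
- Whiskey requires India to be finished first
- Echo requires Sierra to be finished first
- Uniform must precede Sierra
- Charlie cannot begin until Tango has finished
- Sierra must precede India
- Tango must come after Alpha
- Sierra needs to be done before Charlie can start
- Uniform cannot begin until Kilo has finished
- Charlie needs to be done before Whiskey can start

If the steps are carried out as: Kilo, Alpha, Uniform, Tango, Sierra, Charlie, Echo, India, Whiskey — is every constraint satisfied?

Checking each listed constraint against this order: for instance, Charlie is in position 6 and Whiskey in position 9, so that constraint holds — and the remaining constraints check out the same way.

Yes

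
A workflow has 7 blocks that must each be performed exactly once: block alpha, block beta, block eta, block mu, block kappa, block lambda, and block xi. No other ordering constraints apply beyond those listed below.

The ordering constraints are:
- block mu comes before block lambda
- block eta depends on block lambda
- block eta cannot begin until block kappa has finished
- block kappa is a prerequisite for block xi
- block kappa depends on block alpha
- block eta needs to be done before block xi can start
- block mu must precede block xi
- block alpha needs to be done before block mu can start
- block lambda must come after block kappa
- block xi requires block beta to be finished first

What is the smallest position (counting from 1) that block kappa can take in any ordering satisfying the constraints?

2

The only block forced before block kappa (directly or transitively) is block alpha.
With 1 mandatory predecessor, the earliest block kappa can sit is position 1+1 = 2, and placing just that one first achieves it.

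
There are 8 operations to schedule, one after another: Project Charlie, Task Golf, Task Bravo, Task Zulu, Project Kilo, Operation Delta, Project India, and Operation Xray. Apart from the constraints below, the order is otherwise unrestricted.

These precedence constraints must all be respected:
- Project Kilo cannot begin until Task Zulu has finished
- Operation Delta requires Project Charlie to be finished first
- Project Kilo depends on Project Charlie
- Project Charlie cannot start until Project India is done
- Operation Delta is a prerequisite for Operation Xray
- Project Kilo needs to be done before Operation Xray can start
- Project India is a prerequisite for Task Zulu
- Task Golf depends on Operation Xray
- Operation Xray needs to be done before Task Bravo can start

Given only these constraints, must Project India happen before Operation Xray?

Chaining the stated constraints: Project India → Project Charlie → Project Kilo → Operation Xray.
Hence Project India necessarily comes before Operation Xray.

Yes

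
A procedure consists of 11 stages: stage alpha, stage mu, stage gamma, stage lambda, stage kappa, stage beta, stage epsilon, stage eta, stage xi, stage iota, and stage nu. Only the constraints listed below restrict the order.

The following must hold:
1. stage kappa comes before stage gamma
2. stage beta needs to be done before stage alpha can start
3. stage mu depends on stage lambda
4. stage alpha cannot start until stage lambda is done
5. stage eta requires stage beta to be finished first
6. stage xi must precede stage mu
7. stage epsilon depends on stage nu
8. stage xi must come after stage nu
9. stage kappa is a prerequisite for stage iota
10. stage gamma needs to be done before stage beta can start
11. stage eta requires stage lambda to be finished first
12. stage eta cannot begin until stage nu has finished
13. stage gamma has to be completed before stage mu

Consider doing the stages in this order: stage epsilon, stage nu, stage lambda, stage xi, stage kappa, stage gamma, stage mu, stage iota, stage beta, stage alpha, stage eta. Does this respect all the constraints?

The sequence places stage epsilon ahead of stage nu.
That contradicts the constraint that stage nu must precede stage epsilon.

No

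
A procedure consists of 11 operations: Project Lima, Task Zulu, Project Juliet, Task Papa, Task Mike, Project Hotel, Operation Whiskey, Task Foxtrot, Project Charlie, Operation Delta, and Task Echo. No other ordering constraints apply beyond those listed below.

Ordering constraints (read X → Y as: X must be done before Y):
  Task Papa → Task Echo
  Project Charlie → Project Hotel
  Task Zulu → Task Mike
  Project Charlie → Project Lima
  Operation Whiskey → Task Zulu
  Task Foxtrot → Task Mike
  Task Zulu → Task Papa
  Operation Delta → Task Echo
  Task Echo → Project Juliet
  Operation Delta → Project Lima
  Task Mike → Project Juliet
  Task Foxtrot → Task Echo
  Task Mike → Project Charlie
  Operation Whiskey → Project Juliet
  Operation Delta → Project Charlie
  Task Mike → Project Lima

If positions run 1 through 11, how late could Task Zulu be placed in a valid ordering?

Every operation that must follow Task Zulu has to come after it. Tracing all chains starting from Task Zulu, those operations are: Project Lima, Project Juliet, Task Papa, Task Mike, Project Hotel, Project Charlie, Task Echo — 7 in total.
So at least 7 operations follow Task Zulu, putting Task Zulu no later than position 4. That position is achievable by scheduling everything else first.

4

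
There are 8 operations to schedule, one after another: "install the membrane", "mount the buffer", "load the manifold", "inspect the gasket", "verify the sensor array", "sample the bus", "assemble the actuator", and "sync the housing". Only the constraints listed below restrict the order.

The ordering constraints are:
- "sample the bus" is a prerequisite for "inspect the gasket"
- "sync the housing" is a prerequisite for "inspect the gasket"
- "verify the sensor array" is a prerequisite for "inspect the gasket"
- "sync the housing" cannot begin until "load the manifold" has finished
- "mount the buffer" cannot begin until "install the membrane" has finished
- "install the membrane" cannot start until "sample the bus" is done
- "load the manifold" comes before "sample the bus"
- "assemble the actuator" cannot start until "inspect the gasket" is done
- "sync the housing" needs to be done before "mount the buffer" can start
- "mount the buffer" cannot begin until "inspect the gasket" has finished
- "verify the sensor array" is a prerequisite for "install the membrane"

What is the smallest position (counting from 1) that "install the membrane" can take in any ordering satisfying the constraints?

Working backwards through the constraints from "install the membrane", its full set of required predecessors is "load the manifold", "verify the sensor array", "sample the bus" — 3 of them.
With 3 mandatory predecessors, the earliest "install the membrane" can sit is position 3+1 = 4, and placing just those 3 first achieves it.

4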